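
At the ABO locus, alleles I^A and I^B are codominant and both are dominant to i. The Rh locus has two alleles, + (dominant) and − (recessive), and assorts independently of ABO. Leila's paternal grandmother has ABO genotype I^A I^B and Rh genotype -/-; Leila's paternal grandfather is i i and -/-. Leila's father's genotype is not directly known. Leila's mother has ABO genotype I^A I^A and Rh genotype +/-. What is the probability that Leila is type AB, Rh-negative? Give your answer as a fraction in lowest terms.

1/8

Leila's father's ABO genotype from I^A I^B × i i: 1/2 I^A i, 1/2 I^B i.
Crossing each possibility with the mother I^A I^A and summing P(type AB): 1/2·0 + 1/2·1/2 = 1/4.
Similarly for Rh via the father's Rh distribution: P(Rh-) = 1/2.
Independent loci: 1/4 × 1/2 = 1/8.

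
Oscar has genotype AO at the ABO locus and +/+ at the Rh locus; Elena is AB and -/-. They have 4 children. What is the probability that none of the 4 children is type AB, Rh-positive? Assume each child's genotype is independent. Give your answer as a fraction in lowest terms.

ABO cross AO × AB → 1/2 A, 1/4 B, 1/4 AB.
Rh cross +/+ × -/- → 1 Rh+; so P(type AB, Rh-positive) = 1/4 × 1 = 1/4 per child.
P(not type AB, Rh-positive) = 3/4 for one child; (3/4)^4 = 81/256.

81/256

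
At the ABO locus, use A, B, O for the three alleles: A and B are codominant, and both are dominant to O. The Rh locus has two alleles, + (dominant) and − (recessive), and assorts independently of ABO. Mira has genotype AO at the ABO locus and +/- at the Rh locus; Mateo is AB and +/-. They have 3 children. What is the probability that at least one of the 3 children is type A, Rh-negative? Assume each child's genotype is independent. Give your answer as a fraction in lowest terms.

169/512

ABO cross AO × AB → 1/2 A, 1/4 B, 1/4 AB.
Rh cross +/- × +/- → 3/4 Rh+, 1/4 Rh-; so P(type A, Rh-negative) = 1/2 × 1/4 = 1/8 per child.
P(none) = (7/8)^3 = 343/512; P(at least one) = 1 − 343/512 = 169/512.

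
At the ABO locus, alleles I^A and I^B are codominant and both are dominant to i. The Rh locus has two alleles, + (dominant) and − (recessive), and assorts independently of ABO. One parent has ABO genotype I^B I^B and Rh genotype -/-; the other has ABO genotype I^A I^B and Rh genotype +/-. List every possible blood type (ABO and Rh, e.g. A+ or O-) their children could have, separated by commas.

Gametes from I^B I^B × I^A I^B give offspring ABO genotypes I^A I^B, I^B I^B, i.e. phenotypes B, AB.
Rh cross -/- × +/- → phenotypes Rh+, Rh-.
Combining independently: B+, B-, AB+, AB-.

B+, B-, AB+, AB-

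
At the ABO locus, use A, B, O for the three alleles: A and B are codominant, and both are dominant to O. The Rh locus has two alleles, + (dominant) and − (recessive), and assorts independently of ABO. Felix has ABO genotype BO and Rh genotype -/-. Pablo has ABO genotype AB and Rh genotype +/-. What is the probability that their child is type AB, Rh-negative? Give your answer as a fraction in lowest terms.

1/8

ABO cross BO × AB → offspring phenotypes: 1/4 A, 1/2 B, 1/4 AB.
Rh cross -/- × +/- → 1/2 Rh+, 1/2 Rh-.
Independent loci: P(type AB, Rh-negative) = 1/4 × 1/2 = 1/8.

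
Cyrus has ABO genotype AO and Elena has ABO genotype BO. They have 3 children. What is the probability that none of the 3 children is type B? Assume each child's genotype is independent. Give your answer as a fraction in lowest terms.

27/64

ABO cross AO × BO → 1/4 O, 1/4 A, 1/4 B, 1/4 AB.
So P(type B) = 1/4 per child.
P(not type B) = 3/4 for one child; (3/4)^3 = 27/64.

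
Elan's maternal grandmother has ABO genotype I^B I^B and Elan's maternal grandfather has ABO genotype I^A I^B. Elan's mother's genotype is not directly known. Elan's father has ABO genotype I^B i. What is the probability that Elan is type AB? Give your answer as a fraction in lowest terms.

1/8

Elan's mother's ABO genotype from I^B I^B × I^A I^B: 1/2 I^A I^B, 1/2 I^B I^B.
Crossing each possibility with the father I^B i and summing P(type AB): 1/2·1/4 + 1/2·0 = 1/8.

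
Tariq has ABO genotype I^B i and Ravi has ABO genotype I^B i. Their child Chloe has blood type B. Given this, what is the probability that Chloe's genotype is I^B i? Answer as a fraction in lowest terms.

Cross I^B i × I^B i → 1/4 I^B I^B, 1/2 I^B i, 1/4 i i.
Type-B genotypes among offspring: I^B I^B (1/4), I^B i (1/2); total 3/4.
P(I^B i | type B) = (1/2) / (3/4) = 2/3.

2/3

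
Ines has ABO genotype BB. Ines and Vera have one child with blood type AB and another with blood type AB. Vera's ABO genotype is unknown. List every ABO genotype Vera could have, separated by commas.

AA, AB, AO

For each candidate genotype of Vera, check whether crossing it with BB can produce every observed child phenotype.
  AA → possible child types {AB} ✓
  AB → possible child types {B, AB} ✓
  AO → possible child types {B, AB} ✓
  BB → possible child types {B} ✗
  BO → possible child types {B} ✗
  OO → possible child types {B} ✗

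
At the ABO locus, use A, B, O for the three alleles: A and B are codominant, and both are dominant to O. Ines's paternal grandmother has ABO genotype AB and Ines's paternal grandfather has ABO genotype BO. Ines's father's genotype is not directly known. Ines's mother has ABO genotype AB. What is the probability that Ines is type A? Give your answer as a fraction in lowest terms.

Ines's father's ABO genotype from AB × BO: 1/4 AB, 1/4 AO, 1/4 BB, 1/4 BO.
Crossing each possibility with the mother AB and summing P(type A): 1/4·1/4 + 1/4·1/2 + 1/4·0 + 1/4·1/4 = 1/4.

1/4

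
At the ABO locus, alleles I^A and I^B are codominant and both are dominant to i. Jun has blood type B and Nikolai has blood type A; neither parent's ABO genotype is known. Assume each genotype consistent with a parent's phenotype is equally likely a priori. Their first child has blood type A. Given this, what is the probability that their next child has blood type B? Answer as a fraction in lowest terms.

Possible genotypes: Jun ∈ {I^B I^B, I^B i}; Nikolai ∈ {I^A I^A, I^A i}.
Weight each parental genotype pair by prior × P(type-A child):
  I^B i × I^A I^A: posterior weight 2/3; P(next child type B) = 0.
  I^B i × I^A i: posterior weight 1/3; P(next child type B) = 1/4.
Weighted sum = 1/12.

1/12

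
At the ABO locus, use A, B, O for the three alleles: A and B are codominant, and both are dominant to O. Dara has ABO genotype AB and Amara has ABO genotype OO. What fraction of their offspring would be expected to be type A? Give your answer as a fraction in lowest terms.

1/2

ABO cross AB × OO → offspring phenotypes: 1/2 A, 1/2 B.
So P(type A) = 1/2.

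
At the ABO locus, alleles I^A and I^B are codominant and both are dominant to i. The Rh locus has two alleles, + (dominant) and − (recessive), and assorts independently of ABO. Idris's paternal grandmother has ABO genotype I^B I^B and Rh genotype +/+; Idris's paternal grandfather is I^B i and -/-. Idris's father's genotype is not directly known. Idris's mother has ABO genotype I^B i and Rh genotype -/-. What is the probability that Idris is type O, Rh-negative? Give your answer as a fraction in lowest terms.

Idris's father's ABO genotype from I^B I^B × I^B i: 1/2 I^B I^B, 1/2 I^B i.
Crossing each possibility with the mother I^B i and summing P(type O): 1/2·0 + 1/2·1/4 = 1/8.
Similarly for Rh via the father's Rh distribution: P(Rh-) = 1/2.
Independent loci: 1/8 × 1/2 = 1/16.

1/16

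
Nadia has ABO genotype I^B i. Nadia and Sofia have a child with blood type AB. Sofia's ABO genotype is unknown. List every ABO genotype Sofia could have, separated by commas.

I^A I^A, I^A I^B, I^A i

For each candidate genotype of Sofia, check whether crossing it with I^B i can produce every observed child phenotype.
  I^A I^A → possible child types {A, AB} ✓
  I^A I^B → possible child types {A, B, AB} ✓
  I^A i → possible child types {O, A, B, AB} ✓
  I^B I^B → possible child types {B} ✗
  I^B i → possible child types {O, B} ✗
  i i → possible child types {O, B} ✗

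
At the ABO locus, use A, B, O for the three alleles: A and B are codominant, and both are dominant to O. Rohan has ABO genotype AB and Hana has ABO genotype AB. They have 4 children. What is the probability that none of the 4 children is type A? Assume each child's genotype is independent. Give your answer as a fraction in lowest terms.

ABO cross AB × AB → 1/4 A, 1/4 B, 1/2 AB.
So P(type A) = 1/4 per child.
P(not type A) = 3/4 for one child; (3/4)^4 = 81/256.

81/256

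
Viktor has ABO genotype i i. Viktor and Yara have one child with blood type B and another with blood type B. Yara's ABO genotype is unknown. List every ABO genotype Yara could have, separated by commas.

I^A I^B, I^B I^B, I^B i

For each candidate genotype of Yara, check whether crossing it with i i can produce every observed child phenotype.
  I^A I^A → possible child types {A} ✗
  I^A I^B → possible child types {A, B} ✓
  I^A i → possible child types {O, A} ✗
  I^B I^B → possible child types {B} ✓
  I^B i → possible child types {O, B} ✓
  i i → possible child types {O} ✗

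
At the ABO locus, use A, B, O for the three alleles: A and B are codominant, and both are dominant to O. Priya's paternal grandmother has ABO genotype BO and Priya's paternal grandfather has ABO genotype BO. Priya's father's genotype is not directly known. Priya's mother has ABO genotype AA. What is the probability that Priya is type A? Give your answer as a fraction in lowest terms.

Priya's father's ABO genotype from BO × BO: 1/4 BB, 1/2 BO, 1/4 OO.
Crossing each possibility with the mother AA and summing P(type A): 1/4·0 + 1/2·1/2 + 1/4·1 = 1/2.

1/2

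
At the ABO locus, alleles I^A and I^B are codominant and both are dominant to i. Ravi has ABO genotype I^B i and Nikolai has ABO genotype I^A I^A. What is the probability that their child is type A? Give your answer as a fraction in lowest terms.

1/2

ABO cross I^B i × I^A I^A → offspring phenotypes: 1/2 A, 1/2 AB.
So P(type A) = 1/2.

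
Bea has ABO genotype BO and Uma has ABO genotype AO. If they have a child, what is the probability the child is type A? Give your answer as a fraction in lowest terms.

ABO cross BO × AO → offspring phenotypes: 1/4 O, 1/4 A, 1/4 B, 1/4 AB.
So P(type A) = 1/4.

1/4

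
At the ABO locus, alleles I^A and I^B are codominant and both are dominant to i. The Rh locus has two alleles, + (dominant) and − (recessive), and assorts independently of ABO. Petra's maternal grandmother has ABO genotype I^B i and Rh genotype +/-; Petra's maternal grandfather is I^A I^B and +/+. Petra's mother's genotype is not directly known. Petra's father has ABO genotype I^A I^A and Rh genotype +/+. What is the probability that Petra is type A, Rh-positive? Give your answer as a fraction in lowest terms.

1/2

Petra's mother's ABO genotype from I^B i × I^A I^B: 1/4 I^A I^B, 1/4 I^A i, 1/4 I^B I^B, 1/4 I^B i.
Crossing each possibility with the father I^A I^A and summing P(type A): 1/4·1/2 + 1/4·1 + 1/4·0 + 1/4·1/2 = 1/2.
Similarly for Rh via the mother's Rh distribution: P(Rh+) = 1.
Independent loci: 1/2 × 1 = 1/2.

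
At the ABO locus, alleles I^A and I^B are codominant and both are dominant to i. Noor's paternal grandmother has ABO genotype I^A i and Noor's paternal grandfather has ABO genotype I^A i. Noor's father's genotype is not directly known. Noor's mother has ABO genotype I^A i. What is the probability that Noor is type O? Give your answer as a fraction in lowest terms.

1/4

Noor's father's ABO genotype from I^A i × I^A i: 1/4 I^A I^A, 1/2 I^A i, 1/4 i i.
Crossing each possibility with the mother I^A i and summing P(type O): 1/4·0 + 1/2·1/4 + 1/4·1/2 = 1/4.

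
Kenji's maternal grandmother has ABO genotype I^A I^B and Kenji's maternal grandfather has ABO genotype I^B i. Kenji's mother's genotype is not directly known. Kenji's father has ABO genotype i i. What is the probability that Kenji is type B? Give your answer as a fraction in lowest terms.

Kenji's mother's ABO genotype from I^A I^B × I^B i: 1/4 I^A I^B, 1/4 I^A i, 1/4 I^B I^B, 1/4 I^B i.
Crossing each possibility with the father i i and summing P(type B): 1/4·1/2 + 1/4·0 + 1/4·1 + 1/4·1/2 = 1/2.

1/2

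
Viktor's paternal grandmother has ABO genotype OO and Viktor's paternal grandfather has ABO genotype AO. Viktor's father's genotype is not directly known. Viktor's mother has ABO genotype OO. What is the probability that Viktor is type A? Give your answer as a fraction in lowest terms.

1/4

Viktor's father's ABO genotype from OO × AO: 1/2 AO, 1/2 OO.
Crossing each possibility with the mother OO and summing P(type A): 1/2·1/2 + 1/2·0 = 1/4.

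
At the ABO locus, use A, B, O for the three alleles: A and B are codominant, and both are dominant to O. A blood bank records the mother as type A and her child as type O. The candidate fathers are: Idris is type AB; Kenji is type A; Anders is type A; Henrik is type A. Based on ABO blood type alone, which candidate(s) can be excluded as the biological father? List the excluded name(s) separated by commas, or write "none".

Idris

A candidate is excluded only if no genotype consistent with his phenotype could produce a type O child with a type A mother.
Idris (type AB): no genotype consistent with that phenotype can produce a type-O child with a type-A mother.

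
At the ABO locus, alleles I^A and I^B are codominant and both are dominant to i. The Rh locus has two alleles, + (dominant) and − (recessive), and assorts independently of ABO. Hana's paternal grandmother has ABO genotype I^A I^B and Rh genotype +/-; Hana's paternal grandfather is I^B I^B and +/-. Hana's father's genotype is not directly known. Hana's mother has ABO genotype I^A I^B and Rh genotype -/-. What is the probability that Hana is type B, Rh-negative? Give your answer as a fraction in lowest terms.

Hana's father's ABO genotype from I^A I^B × I^B I^B: 1/2 I^A I^B, 1/2 I^B I^B.
Crossing each possibility with the mother I^A I^B and summing P(type B): 1/2·1/4 + 1/2·1/2 = 3/8.
Similarly for Rh via the father's Rh distribution: P(Rh-) = 1/2.
Independent loci: 3/8 × 1/2 = 3/16.

3/16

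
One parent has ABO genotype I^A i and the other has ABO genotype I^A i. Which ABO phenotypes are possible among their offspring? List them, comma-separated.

Gametes from I^A i × I^A i give offspring ABO genotypes I^A I^A, I^A i, i i, i.e. phenotypes O, A.

O, A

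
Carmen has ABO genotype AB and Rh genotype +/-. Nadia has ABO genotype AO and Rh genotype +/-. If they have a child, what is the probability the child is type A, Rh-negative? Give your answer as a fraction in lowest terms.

ABO cross AB × AO → offspring phenotypes: 1/2 A, 1/4 B, 1/4 AB.
Rh cross +/- × +/- → 3/4 Rh+, 1/4 Rh-.
Independent loci: P(type A, Rh-negative) = 1/2 × 1/4 = 1/8.

1/8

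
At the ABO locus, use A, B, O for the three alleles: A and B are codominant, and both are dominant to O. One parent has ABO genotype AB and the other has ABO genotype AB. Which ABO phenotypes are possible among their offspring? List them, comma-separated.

A, B, AB

Gametes from AB × AB give offspring ABO genotypes AA, AB, BB, i.e. phenotypes A, B, AB.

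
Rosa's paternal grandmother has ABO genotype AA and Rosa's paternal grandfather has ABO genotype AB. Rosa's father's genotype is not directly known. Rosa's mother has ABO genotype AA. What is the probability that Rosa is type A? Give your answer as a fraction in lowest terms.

3/4

Rosa's father's ABO genotype from AA × AB: 1/2 AA, 1/2 AB.
Crossing each possibility with the mother AA and summing P(type A): 1/2·1 + 1/2·1/2 = 3/4.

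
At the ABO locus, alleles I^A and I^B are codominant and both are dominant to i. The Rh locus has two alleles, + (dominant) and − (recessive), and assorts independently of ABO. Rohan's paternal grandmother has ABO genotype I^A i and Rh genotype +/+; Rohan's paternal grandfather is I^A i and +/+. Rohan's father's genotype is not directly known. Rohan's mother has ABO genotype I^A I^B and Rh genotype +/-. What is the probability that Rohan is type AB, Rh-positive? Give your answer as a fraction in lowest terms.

1/4

Rohan's father's ABO genotype from I^A i × I^A i: 1/4 I^A I^A, 1/2 I^A i, 1/4 i i.
Crossing each possibility with the mother I^A I^B and summing P(type AB): 1/4·1/2 + 1/2·1/4 + 1/4·0 = 1/4.
Similarly for Rh via the father's Rh distribution: P(Rh+) = 1.
Independent loci: 1/4 × 1 = 1/4.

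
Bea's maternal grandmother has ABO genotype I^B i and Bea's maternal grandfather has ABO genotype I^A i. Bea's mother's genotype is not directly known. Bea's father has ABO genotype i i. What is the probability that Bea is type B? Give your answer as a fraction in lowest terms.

1/4

Bea's mother's ABO genotype from I^B i × I^A i: 1/4 I^A I^B, 1/4 I^A i, 1/4 I^B i, 1/4 i i.
Crossing each possibility with the father i i and summing P(type B): 1/4·1/2 + 1/4·0 + 1/4·1/2 + 1/4·0 = 1/4.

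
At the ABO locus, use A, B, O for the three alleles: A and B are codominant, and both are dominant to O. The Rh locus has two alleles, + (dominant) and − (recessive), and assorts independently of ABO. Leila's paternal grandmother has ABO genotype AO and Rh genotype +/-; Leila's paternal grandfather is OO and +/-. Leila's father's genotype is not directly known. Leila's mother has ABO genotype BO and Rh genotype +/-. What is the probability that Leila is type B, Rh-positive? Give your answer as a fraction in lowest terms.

Leila's father's ABO genotype from AO × OO: 1/2 AO, 1/2 OO.
Crossing each possibility with the mother BO and summing P(type B): 1/2·1/4 + 1/2·1/2 = 3/8.
Similarly for Rh via the father's Rh distribution: P(Rh+) = 3/4.
Independent loci: 3/8 × 3/4 = 9/32.

9/32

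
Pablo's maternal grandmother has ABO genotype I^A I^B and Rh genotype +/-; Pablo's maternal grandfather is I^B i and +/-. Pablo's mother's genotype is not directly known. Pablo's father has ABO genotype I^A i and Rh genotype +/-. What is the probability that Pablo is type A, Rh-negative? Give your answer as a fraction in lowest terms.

3/32

Pablo's mother's ABO genotype from I^A I^B × I^B i: 1/4 I^A I^B, 1/4 I^A i, 1/4 I^B I^B, 1/4 I^B i.
Crossing each possibility with the father I^A i and summing P(type A): 1/4·1/2 + 1/4·3/4 + 1/4·0 + 1/4·1/4 = 3/8.
Similarly for Rh via the mother's Rh distribution: P(Rh-) = 1/4.
Independent loci: 3/8 × 1/4 = 3/32.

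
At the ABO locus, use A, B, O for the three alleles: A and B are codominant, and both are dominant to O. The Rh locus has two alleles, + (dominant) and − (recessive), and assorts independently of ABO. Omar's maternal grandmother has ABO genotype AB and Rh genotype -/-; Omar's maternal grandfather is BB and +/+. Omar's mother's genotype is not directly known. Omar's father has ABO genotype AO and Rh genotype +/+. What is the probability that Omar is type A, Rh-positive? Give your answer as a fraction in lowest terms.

Omar's mother's ABO genotype from AB × BB: 1/2 AB, 1/2 BB.
Crossing each possibility with the father AO and summing P(type A): 1/2·1/2 + 1/2·0 = 1/4.
Similarly for Rh via the mother's Rh distribution: P(Rh+) = 1.
Independent loci: 1/4 × 1 = 1/4.

1/4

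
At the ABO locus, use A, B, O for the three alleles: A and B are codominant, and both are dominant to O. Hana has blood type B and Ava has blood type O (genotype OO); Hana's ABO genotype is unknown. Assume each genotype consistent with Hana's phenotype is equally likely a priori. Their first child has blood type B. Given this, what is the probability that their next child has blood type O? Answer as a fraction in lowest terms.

Possible genotypes: Hana ∈ {BB, BO}; Ava ∈ {OO}.
Weight each parental genotype pair by prior × P(type-B child):
  BB × OO: posterior weight 2/3; P(next child type O) = 0.
  BO × OO: posterior weight 1/3; P(next child type O) = 1/2.
Weighted sum = 1/6.

1/6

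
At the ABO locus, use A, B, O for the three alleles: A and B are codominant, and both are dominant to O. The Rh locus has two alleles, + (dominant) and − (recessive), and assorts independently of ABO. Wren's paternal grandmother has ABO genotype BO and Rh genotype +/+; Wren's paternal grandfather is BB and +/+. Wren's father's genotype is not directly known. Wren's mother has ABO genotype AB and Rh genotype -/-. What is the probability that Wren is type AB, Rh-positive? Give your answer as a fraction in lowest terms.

Wren's father's ABO genotype from BO × BB: 1/2 BB, 1/2 BO.
Crossing each possibility with the mother AB and summing P(type AB): 1/2·1/2 + 1/2·1/4 = 3/8.
Similarly for Rh via the father's Rh distribution: P(Rh+) = 1.
Independent loci: 3/8 × 1 = 3/8.

3/8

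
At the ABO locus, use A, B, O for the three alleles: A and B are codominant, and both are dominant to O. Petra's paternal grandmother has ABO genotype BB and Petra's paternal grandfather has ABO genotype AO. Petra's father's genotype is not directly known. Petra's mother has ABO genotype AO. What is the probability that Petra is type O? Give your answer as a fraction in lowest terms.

Petra's father's ABO genotype from BB × AO: 1/2 AB, 1/2 BO.
Crossing each possibility with the mother AO and summing P(type O): 1/2·0 + 1/2·1/4 = 1/8.

1/8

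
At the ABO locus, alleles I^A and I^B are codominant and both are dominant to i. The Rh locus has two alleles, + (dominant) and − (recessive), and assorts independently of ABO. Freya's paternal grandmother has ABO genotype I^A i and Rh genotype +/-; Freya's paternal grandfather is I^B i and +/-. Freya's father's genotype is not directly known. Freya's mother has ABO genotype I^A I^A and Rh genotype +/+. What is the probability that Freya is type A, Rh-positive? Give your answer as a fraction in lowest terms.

Freya's father's ABO genotype from I^A i × I^B i: 1/4 I^A I^B, 1/4 I^A i, 1/4 I^B i, 1/4 i i.
Crossing each possibility with the mother I^A I^A and summing P(type A): 1/4·1/2 + 1/4·1 + 1/4·1/2 + 1/4·1 = 3/4.
Similarly for Rh via the father's Rh distribution: P(Rh+) = 1.
Independent loci: 3/4 × 1 = 3/4.

3/4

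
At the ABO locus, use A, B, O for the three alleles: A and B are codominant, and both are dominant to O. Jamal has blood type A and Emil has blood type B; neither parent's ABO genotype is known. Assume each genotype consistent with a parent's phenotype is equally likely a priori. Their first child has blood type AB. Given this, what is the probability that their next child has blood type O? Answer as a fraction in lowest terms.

Possible genotypes: Jamal ∈ {AA, AO}; Emil ∈ {BB, BO}.
Weight each parental genotype pair by prior × P(type-AB child):
  AA × BB: posterior weight 4/9; P(next child type O) = 0.
  AA × BO: posterior weight 2/9; P(next child type O) = 0.
  AO × BB: posterior weight 2/9; P(next child type O) = 0.
  AO × BO: posterior weight 1/9; P(next child type O) = 1/4.
Weighted sum = 1/36.

1/36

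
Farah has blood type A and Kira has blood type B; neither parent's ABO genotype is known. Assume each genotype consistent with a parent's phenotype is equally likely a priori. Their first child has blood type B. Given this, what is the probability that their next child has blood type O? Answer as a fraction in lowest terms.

Possible genotypes: Farah ∈ {AA, AO}; Kira ∈ {BB, BO}.
Weight each parental genotype pair by prior × P(type-B child):
  AO × BB: posterior weight 2/3; P(next child type O) = 0.
  AO × BO: posterior weight 1/3; P(next child type O) = 1/4.
Weighted sum = 1/12.

1/12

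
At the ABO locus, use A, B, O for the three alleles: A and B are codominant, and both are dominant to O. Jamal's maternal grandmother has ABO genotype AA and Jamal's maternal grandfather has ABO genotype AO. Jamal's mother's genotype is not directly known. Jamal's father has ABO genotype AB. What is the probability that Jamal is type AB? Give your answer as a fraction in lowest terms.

Jamal's mother's ABO genotype from AA × AO: 1/2 AA, 1/2 AO.
Crossing each possibility with the father AB and summing P(type AB): 1/2·1/2 + 1/2·1/4 = 3/8.

3/8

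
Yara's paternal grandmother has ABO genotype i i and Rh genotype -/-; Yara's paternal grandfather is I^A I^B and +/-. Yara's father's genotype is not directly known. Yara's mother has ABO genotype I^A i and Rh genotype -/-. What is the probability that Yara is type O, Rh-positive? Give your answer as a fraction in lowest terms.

Yara's father's ABO genotype from i i × I^A I^B: 1/2 I^A i, 1/2 I^B i.
Crossing each possibility with the mother I^A i and summing P(type O): 1/2·1/4 + 1/2·1/4 = 1/4.
Similarly for Rh via the father's Rh distribution: P(Rh+) = 1/4.
Independent loci: 1/4 × 1/4 = 1/16.

1/16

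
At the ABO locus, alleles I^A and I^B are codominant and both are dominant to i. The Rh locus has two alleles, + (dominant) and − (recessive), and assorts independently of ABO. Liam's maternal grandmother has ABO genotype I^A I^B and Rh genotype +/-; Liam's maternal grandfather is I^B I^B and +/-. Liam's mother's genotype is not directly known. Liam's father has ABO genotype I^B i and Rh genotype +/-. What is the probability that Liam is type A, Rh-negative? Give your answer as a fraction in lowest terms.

1/32

Liam's mother's ABO genotype from I^A I^B × I^B I^B: 1/2 I^A I^B, 1/2 I^B I^B.
Crossing each possibility with the father I^B i and summing P(type A): 1/2·1/4 + 1/2·0 = 1/8.
Similarly for Rh via the mother's Rh distribution: P(Rh-) = 1/4.
Independent loci: 1/8 × 1/4 = 1/32.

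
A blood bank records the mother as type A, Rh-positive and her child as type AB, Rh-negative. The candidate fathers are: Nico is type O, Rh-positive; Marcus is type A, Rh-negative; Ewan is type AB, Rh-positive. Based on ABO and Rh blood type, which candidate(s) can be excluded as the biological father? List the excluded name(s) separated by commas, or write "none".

Nico, Marcus

A candidate is excluded only if no genotype consistent with his phenotype could produce a type AB, Rh-negative child with a type A, Rh-positive mother.
Nico (type O, Rh+): no genotype consistent with that phenotype can produce a type-AB Rh- child with a type-A mother.
Marcus (type A, Rh-): no genotype consistent with that phenotype can produce a type-AB Rh- child with a type-A mother.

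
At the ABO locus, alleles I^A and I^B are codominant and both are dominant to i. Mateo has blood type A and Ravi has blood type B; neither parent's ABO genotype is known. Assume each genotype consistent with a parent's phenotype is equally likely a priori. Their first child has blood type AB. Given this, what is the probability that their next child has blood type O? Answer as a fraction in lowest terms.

Possible genotypes: Mateo ∈ {I^A I^A, I^A i}; Ravi ∈ {I^B I^B, I^B i}.
Weight each parental genotype pair by prior × P(type-AB child):
  I^A I^A × I^B I^B: posterior weight 4/9; P(next child type O) = 0.
  I^A I^A × I^B i: posterior weight 2/9; P(next child type O) = 0.
  I^A i × I^B I^B: posterior weight 2/9; P(next child type O) = 0.
  I^A i × I^B i: posterior weight 1/9; P(next child type O) = 1/4.
Weighted sum = 1/36.

1/36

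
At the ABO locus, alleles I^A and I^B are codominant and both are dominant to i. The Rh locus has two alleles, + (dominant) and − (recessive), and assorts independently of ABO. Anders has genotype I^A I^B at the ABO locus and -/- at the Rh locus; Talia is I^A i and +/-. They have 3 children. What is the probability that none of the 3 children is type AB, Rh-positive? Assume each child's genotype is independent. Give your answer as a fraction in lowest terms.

ABO cross I^A I^B × I^A i → 1/2 A, 1/4 B, 1/4 AB.
Rh cross -/- × +/- → 1/2 Rh+, 1/2 Rh-; so P(type AB, Rh-positive) = 1/4 × 1/2 = 1/8 per child.
P(not type AB, Rh-positive) = 7/8 for one child; (7/8)^3 = 343/512.

343/512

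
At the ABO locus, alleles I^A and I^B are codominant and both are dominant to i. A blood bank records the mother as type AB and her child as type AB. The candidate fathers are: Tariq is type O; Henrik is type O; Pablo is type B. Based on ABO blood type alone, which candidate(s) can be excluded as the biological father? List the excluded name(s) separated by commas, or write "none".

Tariq, Henrik

A candidate is excluded only if no genotype consistent with his phenotype could produce a type AB child with a type AB mother.
Tariq (type O): no genotype consistent with that phenotype can produce a type-AB child with a type-AB mother.
Henrik (type O): no genotype consistent with that phenotype can produce a type-AB child with a type-AB mother.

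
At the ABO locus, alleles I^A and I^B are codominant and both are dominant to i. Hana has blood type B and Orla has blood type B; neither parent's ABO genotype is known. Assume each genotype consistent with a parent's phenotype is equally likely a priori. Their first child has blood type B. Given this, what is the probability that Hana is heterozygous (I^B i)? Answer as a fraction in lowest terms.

Possible genotypes: Hana ∈ {I^B I^B, I^B i}; Orla ∈ {I^B I^B, I^B i}.
Weight each parental genotype pair by prior × P(type-B child):
  I^B I^B × I^B I^B: posterior weight 4/15.
  I^B I^B × I^B i: posterior weight 4/15.
  I^B i × I^B I^B: posterior weight 4/15.
  I^B i × I^B i: posterior weight 1/5.
Sum the posterior weight over pairs where Hana is I^B i: 7/15.

7/15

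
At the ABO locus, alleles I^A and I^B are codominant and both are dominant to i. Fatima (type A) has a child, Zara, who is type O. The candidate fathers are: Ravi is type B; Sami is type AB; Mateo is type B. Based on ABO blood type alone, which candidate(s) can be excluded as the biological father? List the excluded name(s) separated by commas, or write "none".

Sami

A candidate is excluded only if no genotype consistent with his phenotype could produce a type O child with a type A mother.
Sami (type AB): no genotype consistent with that phenotype can produce a type-O child with a type-A mother.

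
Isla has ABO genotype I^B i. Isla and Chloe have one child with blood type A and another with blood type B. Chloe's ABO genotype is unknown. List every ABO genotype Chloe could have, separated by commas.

For each candidate genotype of Chloe, check whether crossing it with I^B i can produce every observed child phenotype.
  I^A I^A → possible child types {A, AB} ✗
  I^A I^B → possible child types {A, B, AB} ✓
  I^A i → possible child types {O, A, B, AB} ✓
  I^B I^B → possible child types {B} ✗
  I^B i → possible child types {O, B} ✗
  i i → possible child types {O, B} ✗

I^A I^B, I^A i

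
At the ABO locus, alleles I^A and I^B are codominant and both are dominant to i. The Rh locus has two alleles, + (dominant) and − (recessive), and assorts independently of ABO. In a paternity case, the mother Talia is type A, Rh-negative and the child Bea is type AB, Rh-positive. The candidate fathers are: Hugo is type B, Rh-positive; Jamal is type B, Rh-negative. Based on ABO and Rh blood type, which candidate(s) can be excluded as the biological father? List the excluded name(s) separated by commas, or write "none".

A candidate is excluded only if no genotype consistent with his phenotype could produce a type AB, Rh-positive child with a type A, Rh-negative mother.
Jamal (type B, Rh-): no genotype consistent with that phenotype can produce a type-AB Rh+ child with a type-A mother.

Jamal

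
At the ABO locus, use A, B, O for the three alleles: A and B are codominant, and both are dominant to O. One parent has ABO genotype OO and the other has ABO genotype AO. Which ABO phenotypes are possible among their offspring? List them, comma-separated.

Gametes from OO × AO give offspring ABO genotypes AO, OO, i.e. phenotypes O, A.

O, A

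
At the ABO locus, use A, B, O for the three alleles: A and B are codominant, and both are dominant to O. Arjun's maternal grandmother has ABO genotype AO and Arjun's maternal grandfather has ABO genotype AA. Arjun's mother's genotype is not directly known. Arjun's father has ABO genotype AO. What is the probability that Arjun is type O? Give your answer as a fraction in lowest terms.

1/8

Arjun's mother's ABO genotype from AO × AA: 1/2 AA, 1/2 AO.
Crossing each possibility with the father AO and summing P(type O): 1/2·0 + 1/2·1/4 = 1/8.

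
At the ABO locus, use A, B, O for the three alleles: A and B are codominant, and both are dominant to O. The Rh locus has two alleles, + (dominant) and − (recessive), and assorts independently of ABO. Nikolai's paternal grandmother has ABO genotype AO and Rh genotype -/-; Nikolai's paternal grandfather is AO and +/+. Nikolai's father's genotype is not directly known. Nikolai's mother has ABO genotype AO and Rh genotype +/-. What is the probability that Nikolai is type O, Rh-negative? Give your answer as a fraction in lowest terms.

Nikolai's father's ABO genotype from AO × AO: 1/4 AA, 1/2 AO, 1/4 OO.
Crossing each possibility with the mother AO and summing P(type O): 1/4·0 + 1/2·1/4 + 1/4·1/2 = 1/4.
Similarly for Rh via the father's Rh distribution: P(Rh-) = 1/4.
Independent loci: 1/4 × 1/4 = 1/16.

1/16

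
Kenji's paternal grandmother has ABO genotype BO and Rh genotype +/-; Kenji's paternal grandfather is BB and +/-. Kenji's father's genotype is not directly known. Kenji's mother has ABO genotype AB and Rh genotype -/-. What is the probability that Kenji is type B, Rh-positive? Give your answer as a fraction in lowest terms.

Kenji's father's ABO genotype from BO × BB: 1/2 BB, 1/2 BO.
Crossing each possibility with the mother AB and summing P(type B): 1/2·1/2 + 1/2·1/2 = 1/2.
Similarly for Rh via the father's Rh distribution: P(Rh+) = 1/2.
Independent loci: 1/2 × 1/2 = 1/4.

1/4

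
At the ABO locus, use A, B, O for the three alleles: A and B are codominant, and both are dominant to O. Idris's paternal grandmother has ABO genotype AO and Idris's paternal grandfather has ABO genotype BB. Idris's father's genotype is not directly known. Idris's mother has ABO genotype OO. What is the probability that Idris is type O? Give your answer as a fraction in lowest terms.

Idris's father's ABO genotype from AO × BB: 1/2 AB, 1/2 BO.
Crossing each possibility with the mother OO and summing P(type O): 1/2·0 + 1/2·1/2 = 1/4.

1/4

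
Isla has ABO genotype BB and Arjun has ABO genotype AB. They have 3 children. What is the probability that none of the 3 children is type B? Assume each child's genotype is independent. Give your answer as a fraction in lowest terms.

ABO cross BB × AB → 1/2 B, 1/2 AB.
So P(type B) = 1/2 per child.
P(not type B) = 1/2 for one child; (1/2)^3 = 1/8.

1/8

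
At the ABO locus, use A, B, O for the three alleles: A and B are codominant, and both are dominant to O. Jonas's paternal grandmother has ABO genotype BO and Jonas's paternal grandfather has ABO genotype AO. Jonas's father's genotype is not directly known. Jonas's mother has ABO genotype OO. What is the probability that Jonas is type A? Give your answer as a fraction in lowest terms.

1/4

Jonas's father's ABO genotype from BO × AO: 1/4 AB, 1/4 AO, 1/4 BO, 1/4 OO.
Crossing each possibility with the mother OO and summing P(type A): 1/4·1/2 + 1/4·1/2 + 1/4·0 + 1/4·0 = 1/4.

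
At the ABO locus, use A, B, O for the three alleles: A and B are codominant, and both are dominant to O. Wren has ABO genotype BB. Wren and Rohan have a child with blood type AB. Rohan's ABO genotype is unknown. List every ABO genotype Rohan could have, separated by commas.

For each candidate genotype of Rohan, check whether crossing it with BB can produce every observed child phenotype.
  AA → possible child types {AB} ✓
  AB → possible child types {B, AB} ✓
  AO → possible child types {B, AB} ✓
  BB → possible child types {B} ✗
  BO → possible child types {B} ✗
  OO → possible child types {B} ✗

AA, AB, AO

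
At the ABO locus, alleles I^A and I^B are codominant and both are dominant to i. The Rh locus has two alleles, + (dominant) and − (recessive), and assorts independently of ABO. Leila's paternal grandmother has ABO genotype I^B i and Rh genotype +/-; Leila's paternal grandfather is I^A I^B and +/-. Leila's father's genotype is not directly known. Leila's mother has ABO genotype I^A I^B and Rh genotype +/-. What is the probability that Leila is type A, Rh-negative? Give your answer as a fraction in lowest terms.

Leila's father's ABO genotype from I^B i × I^A I^B: 1/4 I^A I^B, 1/4 I^A i, 1/4 I^B I^B, 1/4 I^B i.
Crossing each possibility with the mother I^A I^B and summing P(type A): 1/4·1/4 + 1/4·1/2 + 1/4·0 + 1/4·1/4 = 1/4.
Similarly for Rh via the father's Rh distribution: P(Rh-) = 1/4.
Independent loci: 1/4 × 1/4 = 1/16.

1/16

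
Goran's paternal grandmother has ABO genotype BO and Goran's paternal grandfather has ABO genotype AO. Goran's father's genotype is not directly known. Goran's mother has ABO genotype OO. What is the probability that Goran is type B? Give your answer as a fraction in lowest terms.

Goran's father's ABO genotype from BO × AO: 1/4 AB, 1/4 AO, 1/4 BO, 1/4 OO.
Crossing each possibility with the mother OO and summing P(type B): 1/4·1/2 + 1/4·0 + 1/4·1/2 + 1/4·0 = 1/4.

1/4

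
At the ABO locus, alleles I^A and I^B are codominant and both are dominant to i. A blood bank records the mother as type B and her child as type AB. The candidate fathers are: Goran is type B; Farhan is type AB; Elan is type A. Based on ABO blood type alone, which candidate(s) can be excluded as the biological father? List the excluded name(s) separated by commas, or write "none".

Goran

A candidate is excluded only if no genotype consistent with his phenotype could produce a type AB child with a type B mother.
Goran (type B): no genotype consistent with that phenotype can produce a type-AB child with a type-B mother.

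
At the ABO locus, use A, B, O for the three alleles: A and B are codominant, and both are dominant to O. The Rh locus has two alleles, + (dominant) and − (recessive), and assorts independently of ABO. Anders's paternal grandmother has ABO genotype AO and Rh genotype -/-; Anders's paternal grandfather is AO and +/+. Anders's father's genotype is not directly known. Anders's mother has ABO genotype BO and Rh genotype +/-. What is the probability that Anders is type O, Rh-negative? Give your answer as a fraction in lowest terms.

Anders's father's ABO genotype from AO × AO: 1/4 AA, 1/2 AO, 1/4 OO.
Crossing each possibility with the mother BO and summing P(type O): 1/4·0 + 1/2·1/4 + 1/4·1/2 = 1/4.
Similarly for Rh via the father's Rh distribution: P(Rh-) = 1/4.
Independent loci: 1/4 × 1/4 = 1/16.

1/16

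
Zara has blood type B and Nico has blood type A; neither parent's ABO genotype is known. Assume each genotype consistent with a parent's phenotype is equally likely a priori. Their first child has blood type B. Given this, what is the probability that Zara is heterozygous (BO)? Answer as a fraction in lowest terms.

1/3

Possible genotypes: Zara ∈ {BB, BO}; Nico ∈ {AA, AO}.
Weight each parental genotype pair by prior × P(type-B child):
  BB × AO: posterior weight 2/3.
  BO × AO: posterior weight 1/3.
Sum the posterior weight over pairs where Zara is BO: 1/3.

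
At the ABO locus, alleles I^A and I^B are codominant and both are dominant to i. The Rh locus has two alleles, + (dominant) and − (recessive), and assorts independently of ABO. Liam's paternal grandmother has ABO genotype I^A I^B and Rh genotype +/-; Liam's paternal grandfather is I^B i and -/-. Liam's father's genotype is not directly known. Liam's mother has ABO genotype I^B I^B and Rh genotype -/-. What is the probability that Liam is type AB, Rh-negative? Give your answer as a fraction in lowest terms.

3/16

Liam's father's ABO genotype from I^A I^B × I^B i: 1/4 I^A I^B, 1/4 I^A i, 1/4 I^B I^B, 1/4 I^B i.
Crossing each possibility with the mother I^B I^B and summing P(type AB): 1/4·1/2 + 1/4·1/2 + 1/4·0 + 1/4·0 = 1/4.
Similarly for Rh via the father's Rh distribution: P(Rh-) = 3/4.
Independent loci: 1/4 × 3/4 = 3/16.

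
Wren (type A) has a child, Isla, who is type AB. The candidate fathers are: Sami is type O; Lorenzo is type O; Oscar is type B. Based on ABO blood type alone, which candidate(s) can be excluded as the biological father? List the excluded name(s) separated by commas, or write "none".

A candidate is excluded only if no genotype consistent with his phenotype could produce a type AB child with a type A mother.
Sami (type O): no genotype consistent with that phenotype can produce a type-AB child with a type-A mother.
Lorenzo (type O): no genotype consistent with that phenotype can produce a type-AB child with a type-A mother.

Sami, Lorenzo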